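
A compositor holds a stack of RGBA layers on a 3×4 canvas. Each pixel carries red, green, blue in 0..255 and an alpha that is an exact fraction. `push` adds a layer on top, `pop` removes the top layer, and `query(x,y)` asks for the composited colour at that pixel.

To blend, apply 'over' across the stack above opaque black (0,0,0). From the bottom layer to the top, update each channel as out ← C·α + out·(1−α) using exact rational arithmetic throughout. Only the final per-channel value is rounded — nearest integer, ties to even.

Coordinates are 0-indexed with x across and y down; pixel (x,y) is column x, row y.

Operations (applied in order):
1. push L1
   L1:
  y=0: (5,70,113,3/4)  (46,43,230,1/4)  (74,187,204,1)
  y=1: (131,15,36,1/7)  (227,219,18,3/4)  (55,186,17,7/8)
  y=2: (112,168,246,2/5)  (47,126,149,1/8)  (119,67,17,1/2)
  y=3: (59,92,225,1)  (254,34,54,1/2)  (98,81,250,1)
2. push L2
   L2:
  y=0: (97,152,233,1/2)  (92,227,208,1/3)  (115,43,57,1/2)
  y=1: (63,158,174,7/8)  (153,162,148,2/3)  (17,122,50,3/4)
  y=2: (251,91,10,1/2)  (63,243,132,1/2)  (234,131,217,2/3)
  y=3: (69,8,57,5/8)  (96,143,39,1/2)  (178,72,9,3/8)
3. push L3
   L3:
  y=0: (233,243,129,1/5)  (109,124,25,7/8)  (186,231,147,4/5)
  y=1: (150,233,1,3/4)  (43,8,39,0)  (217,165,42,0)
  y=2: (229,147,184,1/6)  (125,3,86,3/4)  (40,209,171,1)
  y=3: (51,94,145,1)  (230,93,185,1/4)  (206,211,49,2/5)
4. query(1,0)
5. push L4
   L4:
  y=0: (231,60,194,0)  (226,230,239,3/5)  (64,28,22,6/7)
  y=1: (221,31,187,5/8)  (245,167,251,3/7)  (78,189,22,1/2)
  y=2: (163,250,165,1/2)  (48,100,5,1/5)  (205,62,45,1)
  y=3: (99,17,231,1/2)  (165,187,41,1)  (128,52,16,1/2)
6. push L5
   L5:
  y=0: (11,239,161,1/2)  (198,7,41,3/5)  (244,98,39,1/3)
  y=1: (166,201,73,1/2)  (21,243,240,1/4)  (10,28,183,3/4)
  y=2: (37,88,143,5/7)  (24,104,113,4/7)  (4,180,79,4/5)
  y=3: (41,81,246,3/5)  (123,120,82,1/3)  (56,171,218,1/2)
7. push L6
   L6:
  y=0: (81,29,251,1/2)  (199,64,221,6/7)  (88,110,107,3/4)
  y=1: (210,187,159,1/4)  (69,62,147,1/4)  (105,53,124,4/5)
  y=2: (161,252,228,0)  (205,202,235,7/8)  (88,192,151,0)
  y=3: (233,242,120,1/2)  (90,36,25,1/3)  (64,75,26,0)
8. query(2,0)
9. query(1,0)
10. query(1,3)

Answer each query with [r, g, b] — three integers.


(1,0) stack=L1,L2,L3; from [0,0,0]:
L1 α=1/4: [23/2, 43/4, 115/2]
L2 α=1/3: [115/3, 497/6, 323/3]
L3 α=7/8: [601/6, 5705/48, 106/3]
= [100, 119, 35]

query (2,0) [L1,L2,L3,L4,L5,L6] — begin 0,0,0
L1 α=1: [74, 187, 204]
L2 α=1/2: [189/2, 115, 261/2]
L3 α=4/5: [1677/10, 1039/5, 1437/10]
L4 α=6/7: [5517/70, 1879/35, 2757/70]
L5 α=1/3: [14057/105, 2396/35, 1374/35]
L6 α=3/4: [41777/420, 6973/70, 12609/140]
→ [99, 100, 90]

query (1,0) [L1,L2,L3,L4,L5,L6] — begin 0,0,0
+L1 (α=1/4) → [23/2, 43/4, 115/2]
+L2 (α=1/3) → [115/3, 497/6, 323/3]
+L3 (α=7/8) → [601/6, 5705/48, 106/3]
+L4 (α=3/5) → [527/3, 4453/24, 2363/15]
+L5 (α=3/5) → [2836/15, 941/12, 6571/75]
+L6 (α=6/7) → [20746/105, 5549/84, 106021/525]
rounded: [198, 66, 202]

query (1,3) [L1,L2,L3,L4,L5,L6] — begin 0,0,0
+L1 (α=1/2) → [127, 17, 27]
+L2 (α=1/2) → [223/2, 80, 33]
+L3 (α=1/4) → [1129/8, 333/4, 71]
+L4 (α=1) → [165, 187, 41]
+L5 (α=1/3) → [151, 494/3, 164/3]
+L6 (α=1/3) → [392/3, 1096/9, 403/9]
= [131, 122, 45]


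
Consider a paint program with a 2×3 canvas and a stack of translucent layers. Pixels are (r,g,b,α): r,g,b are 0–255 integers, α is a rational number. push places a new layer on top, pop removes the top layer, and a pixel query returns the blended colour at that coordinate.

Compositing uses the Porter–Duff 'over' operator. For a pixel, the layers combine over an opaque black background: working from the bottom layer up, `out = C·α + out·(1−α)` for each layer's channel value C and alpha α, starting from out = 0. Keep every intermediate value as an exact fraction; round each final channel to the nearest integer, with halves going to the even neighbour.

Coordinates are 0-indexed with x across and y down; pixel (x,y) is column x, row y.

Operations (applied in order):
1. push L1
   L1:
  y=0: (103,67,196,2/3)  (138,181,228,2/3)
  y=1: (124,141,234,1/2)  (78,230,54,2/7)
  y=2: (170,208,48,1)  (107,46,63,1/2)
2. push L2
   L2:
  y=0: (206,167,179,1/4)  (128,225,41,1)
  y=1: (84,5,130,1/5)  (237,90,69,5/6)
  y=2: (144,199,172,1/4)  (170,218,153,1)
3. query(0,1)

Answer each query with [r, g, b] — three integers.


(0,1) stack=L1,L2; from [0,0,0]:
L1 α=1/2: [62, 141/2, 117]
L2 α=1/5: [332/5, 287/5, 598/5]
→ [66, 57, 120]


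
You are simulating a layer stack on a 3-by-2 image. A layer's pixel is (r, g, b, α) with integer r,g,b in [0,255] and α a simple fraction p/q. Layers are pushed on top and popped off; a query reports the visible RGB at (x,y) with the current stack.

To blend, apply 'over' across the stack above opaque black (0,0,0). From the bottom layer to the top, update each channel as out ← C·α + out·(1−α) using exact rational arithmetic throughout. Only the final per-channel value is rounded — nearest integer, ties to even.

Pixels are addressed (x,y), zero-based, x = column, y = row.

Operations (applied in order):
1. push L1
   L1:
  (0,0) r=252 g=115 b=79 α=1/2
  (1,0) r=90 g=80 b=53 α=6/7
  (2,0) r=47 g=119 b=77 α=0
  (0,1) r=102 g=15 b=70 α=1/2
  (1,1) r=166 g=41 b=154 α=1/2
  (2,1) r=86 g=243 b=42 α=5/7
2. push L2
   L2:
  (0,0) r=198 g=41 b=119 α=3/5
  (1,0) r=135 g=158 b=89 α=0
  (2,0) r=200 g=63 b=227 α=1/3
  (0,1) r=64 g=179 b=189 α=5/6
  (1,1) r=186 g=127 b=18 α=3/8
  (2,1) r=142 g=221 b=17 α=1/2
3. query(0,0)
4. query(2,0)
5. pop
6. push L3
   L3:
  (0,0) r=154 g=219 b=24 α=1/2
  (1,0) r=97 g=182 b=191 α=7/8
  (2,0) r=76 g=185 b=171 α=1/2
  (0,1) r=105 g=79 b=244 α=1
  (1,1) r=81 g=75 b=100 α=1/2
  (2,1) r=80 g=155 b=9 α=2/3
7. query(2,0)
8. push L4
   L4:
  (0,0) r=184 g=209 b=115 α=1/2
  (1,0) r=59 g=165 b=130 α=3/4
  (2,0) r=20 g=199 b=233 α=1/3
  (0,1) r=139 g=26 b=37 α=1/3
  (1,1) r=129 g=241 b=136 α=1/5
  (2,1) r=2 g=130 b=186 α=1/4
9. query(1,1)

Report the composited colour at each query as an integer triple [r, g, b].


query (0,0) [L1,L2] — begin 0,0,0
after L1 α=1/2: [126, 115/2, 79/2]
after L2 α=3/5: [846/5, 238/5, 436/5]
rounded: [169, 48, 87]

at x=2,y=0 over L1,L2:
L1 α=0: [0, 0, 0]
L2 α=1/3: [200/3, 21, 227/3]
= [67, 21, 76]

(2,0) stack=L1,L3; from [0,0,0]:
+L1 (α=0) → [0, 0, 0]
+L3 (α=1/2) → [38, 185/2, 171/2]
= [38, 92, 86]

at x=1,y=1 over L1,L3,L4:
+L1 (α=1/2) → [83, 41/2, 77]
+L3 (α=1/2) → [82, 191/4, 177/2]
+L4 (α=1/5) → [457/5, 432/5, 98]
→ [91, 86, 98]


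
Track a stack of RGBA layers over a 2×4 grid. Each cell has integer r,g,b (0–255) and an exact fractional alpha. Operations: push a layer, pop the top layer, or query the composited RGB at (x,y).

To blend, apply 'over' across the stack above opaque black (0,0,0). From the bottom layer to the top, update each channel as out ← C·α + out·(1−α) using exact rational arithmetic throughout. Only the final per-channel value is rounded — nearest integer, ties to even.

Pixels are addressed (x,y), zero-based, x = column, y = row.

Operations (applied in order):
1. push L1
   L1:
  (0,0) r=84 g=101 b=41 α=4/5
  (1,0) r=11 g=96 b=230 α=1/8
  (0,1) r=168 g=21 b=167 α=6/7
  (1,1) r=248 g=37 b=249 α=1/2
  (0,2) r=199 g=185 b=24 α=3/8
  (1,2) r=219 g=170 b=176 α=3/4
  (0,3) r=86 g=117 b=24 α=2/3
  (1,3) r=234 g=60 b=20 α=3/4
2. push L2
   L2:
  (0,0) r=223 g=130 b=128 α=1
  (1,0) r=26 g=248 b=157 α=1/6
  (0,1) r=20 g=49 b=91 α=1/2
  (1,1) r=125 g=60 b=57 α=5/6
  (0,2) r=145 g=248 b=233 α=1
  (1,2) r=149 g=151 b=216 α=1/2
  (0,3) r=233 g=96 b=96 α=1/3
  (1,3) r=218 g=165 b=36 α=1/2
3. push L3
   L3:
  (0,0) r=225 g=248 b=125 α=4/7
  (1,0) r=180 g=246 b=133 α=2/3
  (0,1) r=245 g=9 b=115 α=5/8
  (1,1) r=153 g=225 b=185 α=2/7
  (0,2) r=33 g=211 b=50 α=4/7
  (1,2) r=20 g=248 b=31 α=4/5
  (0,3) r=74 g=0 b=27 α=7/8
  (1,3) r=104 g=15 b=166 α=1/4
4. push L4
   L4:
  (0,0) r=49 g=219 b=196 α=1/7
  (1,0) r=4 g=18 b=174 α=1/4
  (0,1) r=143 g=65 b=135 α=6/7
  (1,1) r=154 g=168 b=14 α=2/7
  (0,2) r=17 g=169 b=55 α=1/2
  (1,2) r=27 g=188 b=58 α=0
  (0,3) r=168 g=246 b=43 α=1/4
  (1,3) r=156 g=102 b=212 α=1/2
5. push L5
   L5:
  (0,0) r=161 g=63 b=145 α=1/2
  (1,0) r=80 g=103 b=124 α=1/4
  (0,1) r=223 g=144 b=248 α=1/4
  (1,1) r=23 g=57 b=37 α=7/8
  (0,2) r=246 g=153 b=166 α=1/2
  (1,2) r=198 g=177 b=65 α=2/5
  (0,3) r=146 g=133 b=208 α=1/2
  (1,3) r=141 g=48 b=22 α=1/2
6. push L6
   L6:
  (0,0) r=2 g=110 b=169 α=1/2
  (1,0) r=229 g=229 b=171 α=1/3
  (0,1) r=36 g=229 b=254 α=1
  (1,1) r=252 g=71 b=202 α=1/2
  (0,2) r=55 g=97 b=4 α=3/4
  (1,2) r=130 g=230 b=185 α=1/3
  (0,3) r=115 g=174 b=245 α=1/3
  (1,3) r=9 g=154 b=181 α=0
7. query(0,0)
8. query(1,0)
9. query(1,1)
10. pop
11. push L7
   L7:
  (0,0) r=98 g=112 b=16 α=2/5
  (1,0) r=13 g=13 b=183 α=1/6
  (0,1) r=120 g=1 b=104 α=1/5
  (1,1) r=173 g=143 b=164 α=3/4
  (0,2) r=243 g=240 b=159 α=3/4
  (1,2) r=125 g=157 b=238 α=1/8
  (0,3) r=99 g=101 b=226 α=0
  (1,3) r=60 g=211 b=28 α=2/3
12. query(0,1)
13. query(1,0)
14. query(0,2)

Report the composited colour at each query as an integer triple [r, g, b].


query (0,0) [L1,L2,L3,L4,L5,L6] — begin 0,0,0
L1 α=4/5: [336/5, 404/5, 164/5]
L2 α=1: [223, 130, 128]
L3 α=4/7: [1569/7, 1382/7, 884/7]
L4 α=1/7: [9757/49, 9825/49, 6676/49]
L5 α=1/2: [8823/49, 6456/49, 13781/98]
L6 α=1/2: [8921/98, 5923/49, 30343/196]
rounded: [91, 121, 155]

(1,0) stack=L1,L2,L3,L4,L5,L6; from [0,0,0]:
L1 α=1/8: [11/8, 12, 115/4]
L2 α=1/6: [263/48, 154/3, 401/8]
L3 α=2/3: [17543/144, 1630/9, 843/8]
L4 α=1/4: [17735/192, 421/3, 3921/32]
L5 α=1/4: [22855/256, 131, 15731/128]
L6 α=1/3: [17389/128, 491/3, 26675/192]
= [136, 164, 139]

(1,1) stack=L1,L2,L3,L4,L5,L6; from [0,0,0]:
L1 α=1/2: [124, 37/2, 249/2]
L2 α=5/6: [749/6, 637/12, 273/4]
L3 α=2/7: [5581/42, 8585/84, 2845/28]
L4 α=2/7: [40841/294, 71149/588, 15009/196]
L5 α=7/8: [88175/2352, 305761/4704, 65773/1568]
L6 α=1/2: [680879/4704, 639745/9408, 382509/3136]
= [145, 68, 122]

(0,1) stack=L1,L2,L3,L4,L5,L7; from [0,0,0]:
+L1 (α=6/7) → [144, 18, 1002/7]
+L2 (α=1/2) → [82, 67/2, 1639/14]
+L3 (α=5/8) → [1471/8, 291/16, 12967/112]
+L4 (α=6/7) → [8335/56, 933/16, 103687/784]
+L5 (α=1/4) → [37493/224, 5103/64, 505493/3136]
+L7 (α=1/5) → [44213/280, 5119/80, 587029/3920]
rounded: [158, 64, 150]

at x=1,y=0 over L1,L2,L3,L4,L5,L7:
after L1 α=1/8: [11/8, 12, 115/4]
after L2 α=1/6: [263/48, 154/3, 401/8]
after L3 α=2/3: [17543/144, 1630/9, 843/8]
after L4 α=1/4: [17735/192, 421/3, 3921/32]
after L5 α=1/4: [22855/256, 131, 15731/128]
after L7 α=1/6: [39201/512, 334/3, 102079/768]
→ [77, 111, 133]

query (0,2) [L1,L2,L3,L4,L5,L7] — begin 0,0,0
+L1 (α=3/8) → [597/8, 555/8, 9]
+L2 (α=1) → [145, 248, 233]
+L3 (α=4/7) → [81, 1588/7, 899/7]
+L4 (α=1/2) → [49, 2771/14, 642/7]
+L5 (α=1/2) → [295/2, 4913/28, 902/7]
+L7 (α=3/4) → [1753/8, 25073/112, 4241/28]
→ [219, 224, 151]


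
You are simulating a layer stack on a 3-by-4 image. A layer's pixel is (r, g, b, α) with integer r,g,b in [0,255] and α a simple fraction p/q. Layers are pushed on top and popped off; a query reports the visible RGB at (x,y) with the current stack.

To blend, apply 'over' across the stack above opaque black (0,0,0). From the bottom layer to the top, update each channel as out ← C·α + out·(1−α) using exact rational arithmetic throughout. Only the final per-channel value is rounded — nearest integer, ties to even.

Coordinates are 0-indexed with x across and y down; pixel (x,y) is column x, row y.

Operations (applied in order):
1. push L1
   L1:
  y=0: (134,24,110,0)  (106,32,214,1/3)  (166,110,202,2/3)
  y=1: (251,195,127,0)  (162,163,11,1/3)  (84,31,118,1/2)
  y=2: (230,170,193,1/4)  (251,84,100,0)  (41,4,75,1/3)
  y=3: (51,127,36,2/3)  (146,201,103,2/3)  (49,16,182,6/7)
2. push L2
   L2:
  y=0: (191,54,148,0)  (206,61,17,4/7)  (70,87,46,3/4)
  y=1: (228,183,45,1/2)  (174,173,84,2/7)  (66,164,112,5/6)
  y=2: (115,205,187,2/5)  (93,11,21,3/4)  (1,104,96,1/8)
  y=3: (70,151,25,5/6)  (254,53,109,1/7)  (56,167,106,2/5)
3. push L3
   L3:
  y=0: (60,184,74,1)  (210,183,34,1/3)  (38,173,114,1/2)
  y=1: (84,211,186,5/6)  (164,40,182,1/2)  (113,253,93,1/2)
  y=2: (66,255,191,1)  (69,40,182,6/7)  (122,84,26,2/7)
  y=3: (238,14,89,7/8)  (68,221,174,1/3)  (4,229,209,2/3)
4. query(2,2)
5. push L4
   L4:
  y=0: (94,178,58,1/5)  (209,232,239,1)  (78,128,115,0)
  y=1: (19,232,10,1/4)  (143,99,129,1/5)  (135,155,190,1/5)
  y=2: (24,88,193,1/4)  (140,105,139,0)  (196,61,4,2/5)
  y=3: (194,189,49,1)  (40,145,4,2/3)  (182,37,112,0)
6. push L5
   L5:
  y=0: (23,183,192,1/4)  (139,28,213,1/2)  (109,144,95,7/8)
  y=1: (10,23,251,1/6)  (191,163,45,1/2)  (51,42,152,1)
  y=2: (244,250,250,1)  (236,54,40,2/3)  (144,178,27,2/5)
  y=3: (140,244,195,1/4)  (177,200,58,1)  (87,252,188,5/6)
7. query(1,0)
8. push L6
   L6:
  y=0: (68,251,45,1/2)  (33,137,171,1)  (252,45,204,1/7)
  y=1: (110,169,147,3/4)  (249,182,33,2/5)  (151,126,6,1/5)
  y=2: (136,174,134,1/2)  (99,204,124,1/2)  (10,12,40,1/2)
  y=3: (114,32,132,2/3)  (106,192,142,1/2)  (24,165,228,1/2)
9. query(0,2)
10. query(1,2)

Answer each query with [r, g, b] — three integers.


at x=2,y=2 over L1,L2,L3:
after L1 α=1/3: [41/3, 4/3, 25]
after L2 α=1/8: [145/12, 85/6, 271/8]
after L3 α=2/7: [3653/84, 1433/42, 253/8]
rounded: [43, 34, 32]

(1,0) stack=L1,L2,L3,L4,L5; from [0,0,0]:
after L1 α=1/3: [106/3, 32/3, 214/3]
after L2 α=4/7: [930/7, 276/7, 282/7]
after L3 α=1/3: [1110/7, 611/7, 802/21]
after L4 α=1: [209, 232, 239]
after L5 α=1/2: [174, 130, 226]
= [174, 130, 226]

query (0,2) [L1,L2,L3,L4,L5,L6] — begin 0,0,0
+L1 (α=1/4) → [115/2, 85/2, 193/4]
+L2 (α=2/5) → [161/2, 215/2, 415/4]
+L3 (α=1) → [66, 255, 191]
+L4 (α=1/4) → [111/2, 853/4, 383/2]
+L5 (α=1) → [244, 250, 250]
+L6 (α=1/2) → [190, 212, 192]
rounded: [190, 212, 192]

(1,2) stack=L1,L2,L3,L4,L5,L6; from [0,0,0]:
after L1 α=0: [0, 0, 0]
after L2 α=3/4: [279/4, 33/4, 63/4]
after L3 α=6/7: [1935/28, 993/28, 633/4]
after L4 α=0: [1935/28, 993/28, 633/4]
after L5 α=2/3: [15151/84, 1339/28, 953/12]
after L6 α=1/2: [23467/168, 7051/56, 2441/24]
→ [140, 126, 102]


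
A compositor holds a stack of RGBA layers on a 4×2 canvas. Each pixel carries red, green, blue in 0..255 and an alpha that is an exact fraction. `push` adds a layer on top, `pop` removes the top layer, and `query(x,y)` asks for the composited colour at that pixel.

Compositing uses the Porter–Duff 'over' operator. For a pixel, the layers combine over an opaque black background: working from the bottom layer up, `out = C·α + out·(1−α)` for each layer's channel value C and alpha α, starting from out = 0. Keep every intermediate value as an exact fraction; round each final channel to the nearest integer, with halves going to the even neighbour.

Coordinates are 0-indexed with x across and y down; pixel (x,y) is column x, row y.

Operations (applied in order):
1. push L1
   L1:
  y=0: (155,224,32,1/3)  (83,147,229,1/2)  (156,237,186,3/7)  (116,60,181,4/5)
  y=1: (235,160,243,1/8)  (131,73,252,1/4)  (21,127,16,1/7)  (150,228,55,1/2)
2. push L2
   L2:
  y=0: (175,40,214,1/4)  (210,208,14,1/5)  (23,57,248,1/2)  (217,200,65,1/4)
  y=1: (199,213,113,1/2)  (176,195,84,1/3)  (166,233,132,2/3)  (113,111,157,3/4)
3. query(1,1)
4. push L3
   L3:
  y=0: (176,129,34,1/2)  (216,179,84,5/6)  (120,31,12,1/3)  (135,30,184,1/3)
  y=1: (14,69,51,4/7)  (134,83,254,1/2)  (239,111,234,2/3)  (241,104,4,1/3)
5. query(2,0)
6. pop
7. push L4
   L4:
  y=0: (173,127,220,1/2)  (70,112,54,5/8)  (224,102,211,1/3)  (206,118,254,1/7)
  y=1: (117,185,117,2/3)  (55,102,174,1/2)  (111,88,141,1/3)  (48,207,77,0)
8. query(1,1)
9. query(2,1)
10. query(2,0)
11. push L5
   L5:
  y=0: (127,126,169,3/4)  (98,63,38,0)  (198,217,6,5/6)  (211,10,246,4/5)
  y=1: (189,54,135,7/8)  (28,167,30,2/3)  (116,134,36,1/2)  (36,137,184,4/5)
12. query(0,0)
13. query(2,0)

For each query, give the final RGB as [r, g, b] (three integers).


query (1,1) [L1,L2] — begin 0,0,0
+L1 (α=1/4) → [131/4, 73/4, 63]
+L2 (α=1/3) → [161/2, 463/6, 70]
→ [80, 77, 70]

query (2,0) [L1,L2,L3] — begin 0,0,0
+L1 (α=3/7) → [468/7, 711/7, 558/7]
+L2 (α=1/2) → [629/14, 555/7, 1147/7]
+L3 (α=1/3) → [1469/21, 1327/21, 2378/21]
rounded: [70, 63, 113]

query (1,1) [L1,L2,L4] — begin 0,0,0
L1 α=1/4: [131/4, 73/4, 63]
L2 α=1/3: [161/2, 463/6, 70]
L4 α=1/2: [271/4, 1075/12, 122]
= [68, 90, 122]

(2,1) stack=L1,L2,L4; from [0,0,0]:
+L1 (α=1/7) → [3, 127/7, 16/7]
+L2 (α=2/3) → [335/3, 3389/21, 1864/21]
+L4 (α=1/3) → [1003/9, 8626/63, 6689/63]
= [111, 137, 106]

at x=2,y=0 over L1,L2,L4:
after L1 α=3/7: [468/7, 711/7, 558/7]
after L2 α=1/2: [629/14, 555/7, 1147/7]
after L4 α=1/3: [2197/21, 608/7, 1257/7]
→ [105, 87, 180]

query (0,0) [L1,L2,L4,L5] — begin 0,0,0
+L1 (α=1/3) → [155/3, 224/3, 32/3]
+L2 (α=1/4) → [165/2, 66, 123/2]
+L4 (α=1/2) → [511/4, 193/2, 563/4]
+L5 (α=3/4) → [2035/16, 949/8, 2591/16]
→ [127, 119, 162]

(2,0) stack=L1,L2,L4,L5; from [0,0,0]:
L1 α=3/7: [468/7, 711/7, 558/7]
L2 α=1/2: [629/14, 555/7, 1147/7]
L4 α=1/3: [2197/21, 608/7, 1257/7]
L5 α=5/6: [22987/126, 8203/42, 489/14]
= [182, 195, 35]


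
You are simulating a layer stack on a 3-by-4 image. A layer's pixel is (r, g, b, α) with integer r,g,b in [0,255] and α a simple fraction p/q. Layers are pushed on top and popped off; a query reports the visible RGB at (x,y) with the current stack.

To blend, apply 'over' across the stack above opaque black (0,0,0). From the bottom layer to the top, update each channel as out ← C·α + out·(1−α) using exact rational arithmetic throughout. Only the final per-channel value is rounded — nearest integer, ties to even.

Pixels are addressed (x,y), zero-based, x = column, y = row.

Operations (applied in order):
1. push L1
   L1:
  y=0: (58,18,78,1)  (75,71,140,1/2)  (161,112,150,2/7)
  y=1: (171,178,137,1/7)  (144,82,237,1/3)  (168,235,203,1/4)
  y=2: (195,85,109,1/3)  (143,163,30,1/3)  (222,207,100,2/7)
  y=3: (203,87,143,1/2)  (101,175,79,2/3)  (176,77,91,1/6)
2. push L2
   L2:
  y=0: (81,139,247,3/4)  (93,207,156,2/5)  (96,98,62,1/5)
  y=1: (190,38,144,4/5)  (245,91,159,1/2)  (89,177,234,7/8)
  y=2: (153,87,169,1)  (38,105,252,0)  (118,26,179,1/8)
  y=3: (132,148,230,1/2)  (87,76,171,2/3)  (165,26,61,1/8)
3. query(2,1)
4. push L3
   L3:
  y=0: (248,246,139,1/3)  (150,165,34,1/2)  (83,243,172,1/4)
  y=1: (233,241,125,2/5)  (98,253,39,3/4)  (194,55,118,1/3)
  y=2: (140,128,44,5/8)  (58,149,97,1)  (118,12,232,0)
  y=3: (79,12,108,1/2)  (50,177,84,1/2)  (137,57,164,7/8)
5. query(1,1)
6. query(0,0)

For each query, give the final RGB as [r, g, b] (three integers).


at x=2,y=1 over L1,L2:
L1 α=1/4: [42, 235/4, 203/4]
L2 α=7/8: [665/8, 5191/32, 6755/32]
= [83, 162, 211]

at x=1,y=1 over L1,L2,L3:
after L1 α=1/3: [48, 82/3, 79]
after L2 α=1/2: [293/2, 355/6, 119]
after L3 α=3/4: [881/8, 4909/24, 59]
rounded: [110, 205, 59]

query (0,0) [L1,L2,L3] — begin 0,0,0
after L1 α=1: [58, 18, 78]
after L2 α=3/4: [301/4, 435/4, 819/4]
after L3 α=1/3: [797/6, 309/2, 1097/6]
= [133, 154, 183]


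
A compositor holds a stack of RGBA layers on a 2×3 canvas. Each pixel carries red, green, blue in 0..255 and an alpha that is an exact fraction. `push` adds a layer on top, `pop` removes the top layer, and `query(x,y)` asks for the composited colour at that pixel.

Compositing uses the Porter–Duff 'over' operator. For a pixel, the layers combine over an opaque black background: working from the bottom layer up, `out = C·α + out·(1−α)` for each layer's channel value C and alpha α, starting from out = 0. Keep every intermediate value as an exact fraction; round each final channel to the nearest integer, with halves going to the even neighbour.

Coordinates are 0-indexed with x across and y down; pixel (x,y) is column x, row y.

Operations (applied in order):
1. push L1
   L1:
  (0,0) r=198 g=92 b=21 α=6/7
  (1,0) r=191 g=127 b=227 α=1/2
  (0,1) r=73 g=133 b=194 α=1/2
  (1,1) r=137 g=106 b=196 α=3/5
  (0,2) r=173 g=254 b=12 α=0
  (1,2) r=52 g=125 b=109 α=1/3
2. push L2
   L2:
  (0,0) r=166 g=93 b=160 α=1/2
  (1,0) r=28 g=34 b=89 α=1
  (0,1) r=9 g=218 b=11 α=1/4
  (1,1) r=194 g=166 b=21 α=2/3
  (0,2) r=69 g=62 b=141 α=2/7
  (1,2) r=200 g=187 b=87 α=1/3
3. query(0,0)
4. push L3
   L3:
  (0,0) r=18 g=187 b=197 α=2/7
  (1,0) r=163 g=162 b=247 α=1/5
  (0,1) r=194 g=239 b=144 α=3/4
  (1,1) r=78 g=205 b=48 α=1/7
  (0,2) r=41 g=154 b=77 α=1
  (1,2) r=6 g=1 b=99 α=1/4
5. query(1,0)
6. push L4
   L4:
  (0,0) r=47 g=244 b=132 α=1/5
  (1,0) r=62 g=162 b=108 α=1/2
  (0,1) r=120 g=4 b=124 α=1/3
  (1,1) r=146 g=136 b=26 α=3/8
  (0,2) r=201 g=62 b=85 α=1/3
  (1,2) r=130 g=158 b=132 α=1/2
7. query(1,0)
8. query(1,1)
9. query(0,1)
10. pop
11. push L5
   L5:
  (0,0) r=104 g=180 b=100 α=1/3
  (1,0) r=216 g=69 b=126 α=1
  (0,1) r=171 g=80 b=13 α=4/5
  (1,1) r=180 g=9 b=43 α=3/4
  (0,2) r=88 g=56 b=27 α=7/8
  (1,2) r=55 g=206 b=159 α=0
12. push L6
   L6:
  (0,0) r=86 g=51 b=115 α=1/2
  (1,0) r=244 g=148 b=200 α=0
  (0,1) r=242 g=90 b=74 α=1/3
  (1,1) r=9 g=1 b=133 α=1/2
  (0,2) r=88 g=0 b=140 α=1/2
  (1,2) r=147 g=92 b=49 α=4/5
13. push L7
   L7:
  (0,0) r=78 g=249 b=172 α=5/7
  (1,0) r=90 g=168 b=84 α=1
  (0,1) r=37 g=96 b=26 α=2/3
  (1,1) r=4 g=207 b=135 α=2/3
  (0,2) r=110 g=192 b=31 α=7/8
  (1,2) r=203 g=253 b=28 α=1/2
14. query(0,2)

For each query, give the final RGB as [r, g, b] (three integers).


(0,0) stack=L1,L2; from [0,0,0]:
+L1 (α=6/7) → [1188/7, 552/7, 18]
+L2 (α=1/2) → [1175/7, 1203/14, 89]
→ [168, 86, 89]

at x=1,y=0 over L1,L2,L3:
after L1 α=1/2: [191/2, 127/2, 227/2]
after L2 α=1: [28, 34, 89]
after L3 α=1/5: [55, 298/5, 603/5]
rounded: [55, 60, 121]

(1,0) stack=L1,L2,L3,L4; from [0,0,0]:
+L1 (α=1/2) → [191/2, 127/2, 227/2]
+L2 (α=1) → [28, 34, 89]
+L3 (α=1/5) → [55, 298/5, 603/5]
+L4 (α=1/2) → [117/2, 554/5, 1143/10]
rounded: [58, 111, 114]

(1,1) stack=L1,L2,L3,L4; from [0,0,0]:
+L1 (α=3/5) → [411/5, 318/5, 588/5]
+L2 (α=2/3) → [2351/15, 1978/15, 266/5]
+L3 (α=1/7) → [5092/35, 4981/35, 1836/35]
+L4 (α=3/8) → [4079/28, 7837/56, 1191/28]
→ [146, 140, 43]

query (0,1) [L1,L2,L3,L4] — begin 0,0,0
+L1 (α=1/2) → [73/2, 133/2, 97]
+L2 (α=1/4) → [237/8, 835/8, 151/2]
+L3 (α=3/4) → [4893/32, 6571/32, 1015/8]
+L4 (α=1/3) → [2271/16, 6635/48, 1511/12]
rounded: [142, 138, 126]

at x=0,y=2 over L1,L2,L3,L5,L6,L7:
after L1 α=0: [0, 0, 0]
after L2 α=2/7: [138/7, 124/7, 282/7]
after L3 α=1: [41, 154, 77]
after L5 α=7/8: [657/8, 273/4, 133/4]
after L6 α=1/2: [1361/16, 273/8, 693/8]
after L7 α=7/8: [13681/128, 11025/64, 2429/64]
= [107, 172, 38]


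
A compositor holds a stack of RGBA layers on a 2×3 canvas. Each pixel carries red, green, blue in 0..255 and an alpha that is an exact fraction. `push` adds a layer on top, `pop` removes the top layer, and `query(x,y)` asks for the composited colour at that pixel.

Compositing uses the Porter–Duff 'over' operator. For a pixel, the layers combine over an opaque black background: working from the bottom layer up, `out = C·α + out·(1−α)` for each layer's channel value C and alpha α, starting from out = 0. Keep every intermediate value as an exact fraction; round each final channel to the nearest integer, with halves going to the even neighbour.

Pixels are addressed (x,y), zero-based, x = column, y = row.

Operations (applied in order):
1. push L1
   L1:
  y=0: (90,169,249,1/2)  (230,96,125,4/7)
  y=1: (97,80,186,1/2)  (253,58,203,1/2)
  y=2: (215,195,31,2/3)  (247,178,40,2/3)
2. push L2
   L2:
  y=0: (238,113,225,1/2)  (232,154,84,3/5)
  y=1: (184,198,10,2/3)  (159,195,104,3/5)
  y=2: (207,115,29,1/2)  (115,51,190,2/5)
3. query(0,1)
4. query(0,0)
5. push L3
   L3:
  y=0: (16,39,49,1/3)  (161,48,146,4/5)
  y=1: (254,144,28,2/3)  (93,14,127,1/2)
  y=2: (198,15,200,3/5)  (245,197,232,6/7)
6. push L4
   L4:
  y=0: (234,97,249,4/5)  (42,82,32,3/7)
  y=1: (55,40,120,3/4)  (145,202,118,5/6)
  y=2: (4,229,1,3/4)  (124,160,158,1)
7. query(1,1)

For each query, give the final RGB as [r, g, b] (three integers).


(0,1) stack=L1,L2; from [0,0,0]:
L1 α=1/2: [97/2, 40, 93]
L2 α=2/3: [833/6, 436/3, 113/3]
rounded: [139, 145, 38]

query (0,0) [L1,L2] — begin 0,0,0
+L1 (α=1/2) → [45, 169/2, 249/2]
+L2 (α=1/2) → [283/2, 395/4, 699/4]
= [142, 99, 175]

query (1,1) [L1,L2,L3,L4] — begin 0,0,0
+L1 (α=1/2) → [253/2, 29, 203/2]
+L2 (α=3/5) → [146, 643/5, 103]
+L3 (α=1/2) → [239/2, 713/10, 115]
+L4 (α=5/6) → [563/4, 10813/60, 235/2]
rounded: [141, 180, 118]


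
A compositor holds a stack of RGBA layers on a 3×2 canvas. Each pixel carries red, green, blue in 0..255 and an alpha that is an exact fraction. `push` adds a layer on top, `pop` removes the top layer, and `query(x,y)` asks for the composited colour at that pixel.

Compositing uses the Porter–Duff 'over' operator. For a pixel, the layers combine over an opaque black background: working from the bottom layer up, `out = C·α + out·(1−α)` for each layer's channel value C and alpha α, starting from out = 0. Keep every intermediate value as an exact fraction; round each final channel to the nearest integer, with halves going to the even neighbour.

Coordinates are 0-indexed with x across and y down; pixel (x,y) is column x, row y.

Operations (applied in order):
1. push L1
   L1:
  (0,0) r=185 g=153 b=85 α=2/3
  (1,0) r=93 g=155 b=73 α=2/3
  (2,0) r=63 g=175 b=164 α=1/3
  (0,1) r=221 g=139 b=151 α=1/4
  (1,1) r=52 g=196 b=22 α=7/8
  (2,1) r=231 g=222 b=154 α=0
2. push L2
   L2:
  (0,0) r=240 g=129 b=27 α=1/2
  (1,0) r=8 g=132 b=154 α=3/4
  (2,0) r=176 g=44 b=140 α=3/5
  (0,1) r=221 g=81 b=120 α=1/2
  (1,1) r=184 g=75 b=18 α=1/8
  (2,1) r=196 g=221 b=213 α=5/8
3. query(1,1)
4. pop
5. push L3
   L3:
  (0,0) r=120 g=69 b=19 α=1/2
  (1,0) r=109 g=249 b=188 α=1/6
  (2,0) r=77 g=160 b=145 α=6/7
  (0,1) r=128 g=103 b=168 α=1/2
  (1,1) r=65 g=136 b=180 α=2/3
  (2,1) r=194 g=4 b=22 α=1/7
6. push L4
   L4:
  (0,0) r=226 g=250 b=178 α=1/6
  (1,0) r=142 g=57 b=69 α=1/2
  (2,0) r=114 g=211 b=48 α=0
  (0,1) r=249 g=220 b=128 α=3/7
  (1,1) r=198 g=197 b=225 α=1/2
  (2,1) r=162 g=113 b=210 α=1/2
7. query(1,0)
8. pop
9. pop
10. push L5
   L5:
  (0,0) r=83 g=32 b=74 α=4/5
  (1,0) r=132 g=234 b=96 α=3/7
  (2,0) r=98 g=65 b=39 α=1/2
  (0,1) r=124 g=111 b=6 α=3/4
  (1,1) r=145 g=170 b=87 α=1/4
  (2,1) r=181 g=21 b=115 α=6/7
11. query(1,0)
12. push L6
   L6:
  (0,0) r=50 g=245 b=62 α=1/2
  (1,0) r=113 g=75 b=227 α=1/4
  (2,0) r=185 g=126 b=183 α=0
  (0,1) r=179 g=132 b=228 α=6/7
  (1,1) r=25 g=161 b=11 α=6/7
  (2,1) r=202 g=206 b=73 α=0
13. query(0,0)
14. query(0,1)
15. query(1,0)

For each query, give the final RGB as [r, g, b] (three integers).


at x=1,y=1 over L1,L2:
+L1 (α=7/8) → [91/2, 343/2, 77/4]
+L2 (α=1/8) → [1005/16, 2551/16, 611/32]
rounded: [63, 159, 19]

at x=1,y=0 over L1,L3,L4:
+L1 (α=2/3) → [62, 310/3, 146/3]
+L3 (α=1/6) → [419/6, 2297/18, 647/9]
+L4 (α=1/2) → [1271/12, 3323/36, 634/9]
rounded: [106, 92, 70]

(1,0) stack=L1,L5; from [0,0,0]:
+L1 (α=2/3) → [62, 310/3, 146/3]
+L5 (α=3/7) → [92, 478/3, 1448/21]
= [92, 159, 69]

query (0,0) [L1,L5,L6] — begin 0,0,0
+L1 (α=2/3) → [370/3, 102, 170/3]
+L5 (α=4/5) → [1366/15, 46, 1058/15]
+L6 (α=1/2) → [1058/15, 291/2, 994/15]
→ [71, 146, 66]

at x=0,y=1 over L1,L5,L6:
after L1 α=1/4: [221/4, 139/4, 151/4]
after L5 α=3/4: [1709/16, 1471/16, 223/16]
after L6 α=6/7: [2699/16, 14143/112, 22111/112]
= [169, 126, 197]

at x=1,y=0 over L1,L5,L6:
L1 α=2/3: [62, 310/3, 146/3]
L5 α=3/7: [92, 478/3, 1448/21]
L6 α=1/4: [389/4, 553/4, 3037/28]
→ [97, 138, 108]


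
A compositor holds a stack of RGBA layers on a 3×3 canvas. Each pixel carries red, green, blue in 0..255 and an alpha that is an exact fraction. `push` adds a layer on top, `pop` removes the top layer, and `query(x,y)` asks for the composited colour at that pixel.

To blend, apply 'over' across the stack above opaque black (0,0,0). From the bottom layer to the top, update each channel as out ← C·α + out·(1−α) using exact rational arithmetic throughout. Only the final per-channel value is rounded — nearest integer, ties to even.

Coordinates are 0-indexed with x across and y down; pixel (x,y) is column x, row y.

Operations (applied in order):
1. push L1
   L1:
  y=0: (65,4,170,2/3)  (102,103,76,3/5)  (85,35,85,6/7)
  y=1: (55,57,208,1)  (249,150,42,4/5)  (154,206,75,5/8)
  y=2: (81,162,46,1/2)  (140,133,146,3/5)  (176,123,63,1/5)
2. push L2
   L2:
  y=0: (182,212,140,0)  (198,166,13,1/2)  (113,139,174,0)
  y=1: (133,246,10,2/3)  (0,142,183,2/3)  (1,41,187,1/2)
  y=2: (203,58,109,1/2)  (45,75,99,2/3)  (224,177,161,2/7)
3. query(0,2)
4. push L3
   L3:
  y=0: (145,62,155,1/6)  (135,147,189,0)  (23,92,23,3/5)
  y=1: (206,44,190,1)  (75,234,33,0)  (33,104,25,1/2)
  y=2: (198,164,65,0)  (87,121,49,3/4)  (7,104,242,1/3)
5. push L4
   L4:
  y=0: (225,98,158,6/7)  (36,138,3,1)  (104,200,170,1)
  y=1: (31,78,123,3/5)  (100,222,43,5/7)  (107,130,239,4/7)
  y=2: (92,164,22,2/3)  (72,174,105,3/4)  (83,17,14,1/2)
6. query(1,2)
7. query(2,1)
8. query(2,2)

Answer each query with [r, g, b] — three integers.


query (0,2) [L1,L2] — begin 0,0,0
after L1 α=1/2: [81/2, 81, 23]
after L2 α=1/2: [487/4, 139/2, 66]
= [122, 70, 66]

at x=1,y=2 over L1,L2,L3,L4:
+L1 (α=3/5) → [84, 399/5, 438/5]
+L2 (α=2/3) → [58, 383/5, 476/5]
+L3 (α=3/4) → [319/4, 1099/10, 1211/20]
+L4 (α=3/4) → [1183/16, 6319/40, 7511/80]
rounded: [74, 158, 94]

(2,1) stack=L1,L2,L3,L4; from [0,0,0]:
+L1 (α=5/8) → [385/4, 515/4, 375/8]
+L2 (α=1/2) → [389/8, 679/8, 1871/16]
+L3 (α=1/2) → [653/16, 1511/16, 2271/32]
+L4 (α=4/7) → [8807/112, 12853/112, 37405/224]
= [79, 115, 167]

at x=2,y=2 over L1,L2,L3,L4:
L1 α=1/5: [176/5, 123/5, 63/5]
L2 α=2/7: [624/7, 477/7, 55]
L3 α=1/3: [1297/21, 1682/21, 352/3]
L4 α=1/2: [1520/21, 2039/42, 197/3]
rounded: [72, 49, 66]


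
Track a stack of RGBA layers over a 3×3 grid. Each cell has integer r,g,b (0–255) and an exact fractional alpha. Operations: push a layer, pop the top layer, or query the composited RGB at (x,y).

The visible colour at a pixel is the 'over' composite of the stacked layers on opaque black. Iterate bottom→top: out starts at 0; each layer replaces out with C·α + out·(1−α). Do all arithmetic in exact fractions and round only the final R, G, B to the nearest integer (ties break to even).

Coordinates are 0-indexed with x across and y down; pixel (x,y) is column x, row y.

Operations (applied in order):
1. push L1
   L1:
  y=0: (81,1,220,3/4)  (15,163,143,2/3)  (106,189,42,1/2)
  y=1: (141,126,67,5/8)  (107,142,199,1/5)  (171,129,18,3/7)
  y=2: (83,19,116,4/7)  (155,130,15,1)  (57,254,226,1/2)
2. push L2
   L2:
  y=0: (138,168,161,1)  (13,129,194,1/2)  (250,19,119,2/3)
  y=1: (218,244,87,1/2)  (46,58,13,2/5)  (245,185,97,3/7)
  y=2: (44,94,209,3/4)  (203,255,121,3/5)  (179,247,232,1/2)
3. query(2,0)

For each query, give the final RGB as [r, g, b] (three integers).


query (2,0) [L1,L2] — begin 0,0,0
L1 α=1/2: [53, 189/2, 21]
L2 α=2/3: [553/3, 265/6, 259/3]
rounded: [184, 44, 86]


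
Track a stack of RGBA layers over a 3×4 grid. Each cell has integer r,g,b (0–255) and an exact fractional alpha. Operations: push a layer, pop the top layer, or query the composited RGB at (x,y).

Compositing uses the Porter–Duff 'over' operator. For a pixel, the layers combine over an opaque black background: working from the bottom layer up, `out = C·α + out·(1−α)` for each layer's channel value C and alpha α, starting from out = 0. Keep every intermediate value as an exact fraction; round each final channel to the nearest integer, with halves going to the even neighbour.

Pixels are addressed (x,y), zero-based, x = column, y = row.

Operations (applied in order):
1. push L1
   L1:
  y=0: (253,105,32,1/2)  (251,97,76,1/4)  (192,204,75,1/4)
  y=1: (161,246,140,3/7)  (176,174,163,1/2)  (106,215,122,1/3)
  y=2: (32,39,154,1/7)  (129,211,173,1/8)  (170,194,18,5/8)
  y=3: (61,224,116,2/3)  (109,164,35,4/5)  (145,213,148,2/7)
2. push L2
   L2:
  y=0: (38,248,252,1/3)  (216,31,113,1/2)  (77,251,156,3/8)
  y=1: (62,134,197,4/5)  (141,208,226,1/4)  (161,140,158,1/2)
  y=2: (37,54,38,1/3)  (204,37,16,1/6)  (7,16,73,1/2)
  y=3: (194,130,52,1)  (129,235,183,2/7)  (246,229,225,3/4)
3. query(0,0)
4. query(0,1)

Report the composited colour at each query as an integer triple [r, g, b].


query (0,0) [L1,L2] — begin 0,0,0
after L1 α=1/2: [253/2, 105/2, 16]
after L2 α=1/3: [97, 353/3, 284/3]
→ [97, 118, 95]

query (0,1) [L1,L2] — begin 0,0,0
after L1 α=3/7: [69, 738/7, 60]
after L2 α=4/5: [317/5, 898/7, 848/5]
rounded: [63, 128, 170]


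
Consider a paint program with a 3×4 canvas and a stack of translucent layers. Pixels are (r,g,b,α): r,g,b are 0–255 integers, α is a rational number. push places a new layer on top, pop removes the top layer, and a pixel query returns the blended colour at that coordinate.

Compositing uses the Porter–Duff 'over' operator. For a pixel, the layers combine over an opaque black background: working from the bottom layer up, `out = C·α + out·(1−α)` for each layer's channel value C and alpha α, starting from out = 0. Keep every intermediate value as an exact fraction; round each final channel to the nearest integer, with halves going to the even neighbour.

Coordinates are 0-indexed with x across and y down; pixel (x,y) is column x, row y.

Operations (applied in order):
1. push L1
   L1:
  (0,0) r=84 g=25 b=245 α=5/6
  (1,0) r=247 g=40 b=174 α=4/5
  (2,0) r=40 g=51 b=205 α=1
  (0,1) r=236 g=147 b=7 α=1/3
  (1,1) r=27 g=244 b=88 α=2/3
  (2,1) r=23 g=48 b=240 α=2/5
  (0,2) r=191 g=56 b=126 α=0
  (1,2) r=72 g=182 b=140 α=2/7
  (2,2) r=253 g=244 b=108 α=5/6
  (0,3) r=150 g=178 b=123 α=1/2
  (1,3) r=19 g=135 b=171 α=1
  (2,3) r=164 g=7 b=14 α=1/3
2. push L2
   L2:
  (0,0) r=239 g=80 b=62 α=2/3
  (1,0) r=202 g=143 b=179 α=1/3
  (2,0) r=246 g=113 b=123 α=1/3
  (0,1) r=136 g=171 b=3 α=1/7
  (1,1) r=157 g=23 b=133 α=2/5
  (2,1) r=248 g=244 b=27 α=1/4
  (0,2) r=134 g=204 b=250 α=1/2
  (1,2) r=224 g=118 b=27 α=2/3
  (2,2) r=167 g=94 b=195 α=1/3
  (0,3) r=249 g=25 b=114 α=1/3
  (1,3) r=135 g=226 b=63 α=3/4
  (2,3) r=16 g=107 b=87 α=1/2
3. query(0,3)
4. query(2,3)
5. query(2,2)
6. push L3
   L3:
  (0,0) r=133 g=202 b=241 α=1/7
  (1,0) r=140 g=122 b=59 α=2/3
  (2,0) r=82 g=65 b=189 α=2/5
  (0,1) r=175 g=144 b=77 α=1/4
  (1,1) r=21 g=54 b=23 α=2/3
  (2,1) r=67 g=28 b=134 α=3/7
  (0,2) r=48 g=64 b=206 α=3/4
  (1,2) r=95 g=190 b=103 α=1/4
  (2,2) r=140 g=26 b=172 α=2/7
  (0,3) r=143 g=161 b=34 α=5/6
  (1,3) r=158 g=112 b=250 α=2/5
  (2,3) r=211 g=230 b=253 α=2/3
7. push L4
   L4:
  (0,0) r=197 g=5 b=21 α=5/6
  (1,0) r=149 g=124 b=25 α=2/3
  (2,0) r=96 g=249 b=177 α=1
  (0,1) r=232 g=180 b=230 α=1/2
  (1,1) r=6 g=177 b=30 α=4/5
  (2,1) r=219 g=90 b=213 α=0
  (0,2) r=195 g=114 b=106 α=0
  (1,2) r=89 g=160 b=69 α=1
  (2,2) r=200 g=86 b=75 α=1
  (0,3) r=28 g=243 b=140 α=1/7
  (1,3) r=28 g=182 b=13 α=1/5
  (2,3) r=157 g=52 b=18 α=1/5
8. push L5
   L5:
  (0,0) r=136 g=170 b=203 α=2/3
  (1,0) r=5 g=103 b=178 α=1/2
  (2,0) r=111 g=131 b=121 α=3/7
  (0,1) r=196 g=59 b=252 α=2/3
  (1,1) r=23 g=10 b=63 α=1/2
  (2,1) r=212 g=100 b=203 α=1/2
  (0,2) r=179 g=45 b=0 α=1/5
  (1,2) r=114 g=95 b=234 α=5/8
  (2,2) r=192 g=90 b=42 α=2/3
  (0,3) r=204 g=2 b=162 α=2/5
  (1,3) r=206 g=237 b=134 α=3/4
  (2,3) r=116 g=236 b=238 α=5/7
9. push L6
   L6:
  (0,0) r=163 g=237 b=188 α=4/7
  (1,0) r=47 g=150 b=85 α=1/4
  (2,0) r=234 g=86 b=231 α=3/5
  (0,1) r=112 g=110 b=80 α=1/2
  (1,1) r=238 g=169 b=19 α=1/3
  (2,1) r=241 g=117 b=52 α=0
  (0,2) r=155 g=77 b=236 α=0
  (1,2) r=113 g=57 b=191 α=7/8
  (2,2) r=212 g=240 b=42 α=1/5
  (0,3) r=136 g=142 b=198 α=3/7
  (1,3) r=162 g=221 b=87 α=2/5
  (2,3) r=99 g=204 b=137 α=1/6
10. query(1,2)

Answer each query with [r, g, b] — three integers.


(0,3) stack=L1,L2; from [0,0,0]:
L1 α=1/2: [75, 89, 123/2]
L2 α=1/3: [133, 203/3, 79]
rounded: [133, 68, 79]

at x=2,y=3 over L1,L2:
+L1 (α=1/3) → [164/3, 7/3, 14/3]
+L2 (α=1/2) → [106/3, 164/3, 275/6]
= [35, 55, 46]

at x=2,y=2 over L1,L2:
L1 α=5/6: [1265/6, 610/3, 90]
L2 α=1/3: [1766/9, 1502/9, 125]
→ [196, 167, 125]

query (1,2) [L1,L2,L3,L4,L5,L6] — begin 0,0,0
after L1 α=2/7: [144/7, 52, 40]
after L2 α=2/3: [3280/21, 96, 94/3]
after L3 α=1/4: [3945/28, 239/2, 197/4]
after L4 α=1: [89, 160, 69]
after L5 α=5/8: [837/8, 955/8, 1377/8]
after L6 α=7/8: [7165/64, 4147/64, 12073/64]
= [112, 65, 189]


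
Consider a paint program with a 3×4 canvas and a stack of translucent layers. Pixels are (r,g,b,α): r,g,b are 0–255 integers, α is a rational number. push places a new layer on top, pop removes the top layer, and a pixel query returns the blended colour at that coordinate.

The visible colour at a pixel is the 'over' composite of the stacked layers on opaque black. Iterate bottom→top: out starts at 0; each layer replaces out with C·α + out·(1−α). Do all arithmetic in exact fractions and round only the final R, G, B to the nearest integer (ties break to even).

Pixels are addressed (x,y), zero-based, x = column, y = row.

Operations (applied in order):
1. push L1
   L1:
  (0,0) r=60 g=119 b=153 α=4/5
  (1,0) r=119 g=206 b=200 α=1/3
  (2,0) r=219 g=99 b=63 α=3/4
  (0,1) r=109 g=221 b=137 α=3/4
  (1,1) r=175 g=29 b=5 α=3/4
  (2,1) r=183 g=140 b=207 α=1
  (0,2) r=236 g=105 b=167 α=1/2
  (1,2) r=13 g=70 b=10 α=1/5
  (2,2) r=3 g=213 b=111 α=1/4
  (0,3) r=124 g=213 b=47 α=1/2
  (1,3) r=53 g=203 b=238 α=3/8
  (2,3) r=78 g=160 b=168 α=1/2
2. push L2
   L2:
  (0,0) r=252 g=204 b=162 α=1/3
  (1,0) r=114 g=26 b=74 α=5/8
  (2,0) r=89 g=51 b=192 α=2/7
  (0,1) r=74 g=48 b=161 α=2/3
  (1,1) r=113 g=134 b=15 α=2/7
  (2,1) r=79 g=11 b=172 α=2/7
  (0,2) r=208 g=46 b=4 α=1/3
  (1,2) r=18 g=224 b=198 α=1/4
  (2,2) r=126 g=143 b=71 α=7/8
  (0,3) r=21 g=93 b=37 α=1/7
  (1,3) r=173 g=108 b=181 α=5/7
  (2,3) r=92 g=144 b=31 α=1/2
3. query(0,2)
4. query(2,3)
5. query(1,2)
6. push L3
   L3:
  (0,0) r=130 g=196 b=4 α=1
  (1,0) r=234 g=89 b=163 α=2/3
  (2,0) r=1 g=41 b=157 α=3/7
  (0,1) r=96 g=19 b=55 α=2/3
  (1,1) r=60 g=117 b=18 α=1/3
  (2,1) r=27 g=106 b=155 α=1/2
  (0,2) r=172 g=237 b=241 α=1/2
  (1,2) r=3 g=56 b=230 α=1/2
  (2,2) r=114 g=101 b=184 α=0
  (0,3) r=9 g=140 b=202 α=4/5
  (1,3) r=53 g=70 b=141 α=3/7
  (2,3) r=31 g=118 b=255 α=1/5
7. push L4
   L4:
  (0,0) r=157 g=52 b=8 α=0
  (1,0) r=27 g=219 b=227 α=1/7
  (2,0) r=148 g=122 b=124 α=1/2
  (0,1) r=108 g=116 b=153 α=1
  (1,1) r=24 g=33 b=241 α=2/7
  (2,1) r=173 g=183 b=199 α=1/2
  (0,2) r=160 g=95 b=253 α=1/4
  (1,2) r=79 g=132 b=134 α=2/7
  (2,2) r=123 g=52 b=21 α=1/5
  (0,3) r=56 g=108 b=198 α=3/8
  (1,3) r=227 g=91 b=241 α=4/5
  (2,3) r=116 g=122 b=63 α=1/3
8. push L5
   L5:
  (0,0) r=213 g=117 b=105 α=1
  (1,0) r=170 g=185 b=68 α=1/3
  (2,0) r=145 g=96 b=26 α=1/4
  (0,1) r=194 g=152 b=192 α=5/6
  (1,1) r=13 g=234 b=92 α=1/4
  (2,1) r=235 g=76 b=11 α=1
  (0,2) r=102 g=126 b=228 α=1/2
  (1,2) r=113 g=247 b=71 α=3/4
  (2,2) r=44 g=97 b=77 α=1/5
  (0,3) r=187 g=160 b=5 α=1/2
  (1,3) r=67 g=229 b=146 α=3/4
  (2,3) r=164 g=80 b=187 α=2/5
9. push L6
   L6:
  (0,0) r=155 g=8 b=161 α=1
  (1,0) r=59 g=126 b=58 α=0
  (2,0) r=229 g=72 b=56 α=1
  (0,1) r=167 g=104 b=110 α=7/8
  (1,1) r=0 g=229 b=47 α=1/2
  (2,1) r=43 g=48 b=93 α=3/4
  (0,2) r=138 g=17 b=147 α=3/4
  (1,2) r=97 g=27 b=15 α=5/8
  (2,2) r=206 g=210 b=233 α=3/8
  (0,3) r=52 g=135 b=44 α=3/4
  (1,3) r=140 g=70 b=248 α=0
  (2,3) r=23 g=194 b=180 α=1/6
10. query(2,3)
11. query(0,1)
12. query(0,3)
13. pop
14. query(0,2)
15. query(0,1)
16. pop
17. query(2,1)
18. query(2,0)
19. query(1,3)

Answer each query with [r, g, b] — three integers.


at x=0,y=2 over L1,L2:
L1 α=1/2: [118, 105/2, 167/2]
L2 α=1/3: [148, 151/3, 57]
= [148, 50, 57]

(2,3) stack=L1,L2; from [0,0,0]:
L1 α=1/2: [39, 80, 84]
L2 α=1/2: [131/2, 112, 115/2]
rounded: [66, 112, 58]

at x=1,y=2 over L1,L2:
+L1 (α=1/5) → [13/5, 14, 2]
+L2 (α=1/4) → [129/20, 133/2, 51]
→ [6, 66, 51]

at x=2,y=3 over L1,L2,L3,L4,L5,L6:
after L1 α=1/2: [39, 80, 84]
after L2 α=1/2: [131/2, 112, 115/2]
after L3 α=1/5: [293/5, 566/5, 97]
after L4 α=1/3: [1166/15, 1742/15, 257/3]
after L5 α=2/5: [2806/25, 2542/25, 631/5]
after L6 α=1/6: [2921/30, 1756/15, 811/6]
= [97, 117, 135]

query (0,1) [L1,L2,L3,L4,L5,L6] — begin 0,0,0
after L1 α=3/4: [327/4, 663/4, 411/4]
after L2 α=2/3: [919/12, 349/4, 1699/12]
after L3 α=2/3: [3223/36, 167/4, 3019/36]
after L4 α=1: [108, 116, 153]
after L5 α=5/6: [539/3, 146, 371/2]
after L6 α=7/8: [2023/12, 437/4, 1911/16]
rounded: [169, 109, 119]

(0,3) stack=L1,L2,L3,L4,L5,L6; from [0,0,0]:
+L1 (α=1/2) → [62, 213/2, 47/2]
+L2 (α=1/7) → [393/7, 732/7, 178/7]
+L3 (α=4/5) → [129/7, 4652/35, 5834/35]
+L4 (α=3/8) → [1821/56, 865/7, 1249/7]
+L5 (α=1/2) → [12293/112, 1985/14, 642/7]
+L6 (α=3/4) → [29765/448, 7655/56, 783/14]
rounded: [66, 137, 56]

query (0,2) [L1,L2,L3,L4,L5] — begin 0,0,0
+L1 (α=1/2) → [118, 105/2, 167/2]
+L2 (α=1/3) → [148, 151/3, 57]
+L3 (α=1/2) → [160, 431/3, 149]
+L4 (α=1/4) → [160, 263/2, 175]
+L5 (α=1/2) → [131, 515/4, 403/2]
= [131, 129, 202]

query (0,1) [L1,L2,L3,L4,L5] — begin 0,0,0
+L1 (α=3/4) → [327/4, 663/4, 411/4]
+L2 (α=2/3) → [919/12, 349/4, 1699/12]
+L3 (α=2/3) → [3223/36, 167/4, 3019/36]
+L4 (α=1) → [108, 116, 153]
+L5 (α=5/6) → [539/3, 146, 371/2]
rounded: [180, 146, 186]

at x=2,y=1 over L1,L2,L3,L4:
L1 α=1: [183, 140, 207]
L2 α=2/7: [1073/7, 722/7, 197]
L3 α=1/2: [631/7, 732/7, 176]
L4 α=1/2: [921/7, 2013/14, 375/2]
rounded: [132, 144, 188]

(2,0) stack=L1,L2,L3,L4; from [0,0,0]:
after L1 α=3/4: [657/4, 297/4, 189/4]
after L2 α=2/7: [571/4, 1893/28, 2481/28]
after L3 α=3/7: [82, 2754/49, 5778/49]
after L4 α=1/2: [115, 4366/49, 5927/49]
→ [115, 89, 121]

at x=1,y=3 over L1,L2,L3,L4:
L1 α=3/8: [159/8, 609/8, 357/4]
L2 α=5/7: [517/4, 2769/28, 2167/14]
L3 α=3/7: [676/7, 4239/49, 7295/49]
L4 α=4/5: [7032/35, 4415/49, 54531/245]
rounded: [201, 90, 223]
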